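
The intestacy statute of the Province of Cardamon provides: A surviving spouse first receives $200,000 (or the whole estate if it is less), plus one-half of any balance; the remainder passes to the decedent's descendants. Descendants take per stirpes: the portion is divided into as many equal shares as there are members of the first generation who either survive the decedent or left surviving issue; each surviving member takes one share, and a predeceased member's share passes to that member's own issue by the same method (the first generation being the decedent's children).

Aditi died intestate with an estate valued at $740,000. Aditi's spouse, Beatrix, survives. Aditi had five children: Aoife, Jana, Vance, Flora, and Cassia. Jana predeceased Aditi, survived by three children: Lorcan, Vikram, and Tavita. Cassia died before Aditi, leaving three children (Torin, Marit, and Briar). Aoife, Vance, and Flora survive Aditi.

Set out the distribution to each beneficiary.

Beatrix: $470,000; Aoife: $54,000; Lorcan: $18,000; Vikram: $18,000; Tavita: $18,000; Vance: $54,000; Flora: $54,000; Torin: $18,000; Marit: $18,000; Briar: $18,000

Beatrix first takes $200,000, leaving a balance of $540,000. Beatrix then takes one-half of the balance ($270,000), for a total of $470,000. The remaining $270,000 passes to the descendants.
The descendants' portion ($270,000) is divided into 5 shares of $54,000: Aoife, Vance, and Flora each take $54,000; Jana's $54,000 share passes to Jana's issue; Cassia's $54,000 share passes to Cassia's issue.
Jana's share ($54,000) is divided into 3 shares of $18,000: Lorcan, Vikram, and Tavita each take $18,000.
Cassia's share ($54,000) is divided into 3 shares of $18,000: Torin, Marit, and Briar each take $18,000.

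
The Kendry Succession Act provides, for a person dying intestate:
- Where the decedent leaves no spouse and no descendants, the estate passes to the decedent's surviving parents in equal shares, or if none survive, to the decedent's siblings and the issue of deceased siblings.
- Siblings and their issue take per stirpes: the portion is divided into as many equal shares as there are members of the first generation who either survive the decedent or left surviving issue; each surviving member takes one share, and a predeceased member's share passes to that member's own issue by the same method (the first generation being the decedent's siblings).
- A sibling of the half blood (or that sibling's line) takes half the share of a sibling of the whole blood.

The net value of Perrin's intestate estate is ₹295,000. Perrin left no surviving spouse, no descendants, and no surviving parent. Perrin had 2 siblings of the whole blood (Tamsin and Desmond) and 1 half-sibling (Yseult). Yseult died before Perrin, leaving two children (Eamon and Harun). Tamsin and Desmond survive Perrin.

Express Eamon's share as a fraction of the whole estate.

The entire ₹295,000 passes to the siblings and their issue.
Counting each half-blood sibling's line as half a unit, there are 5/2 units in ₹295,000, so one unit is ₹118,000. Whole-blood lines (Tamsin and Desmond) take ₹118,000 each; half-blood lines (Yseult) take ₹59,000 each.
Yseult's share (₹59,000) is divided into 2 shares of ₹29,500: Eamon and Harun each take ₹29,500.

Eamon receives 1/10 of the estate.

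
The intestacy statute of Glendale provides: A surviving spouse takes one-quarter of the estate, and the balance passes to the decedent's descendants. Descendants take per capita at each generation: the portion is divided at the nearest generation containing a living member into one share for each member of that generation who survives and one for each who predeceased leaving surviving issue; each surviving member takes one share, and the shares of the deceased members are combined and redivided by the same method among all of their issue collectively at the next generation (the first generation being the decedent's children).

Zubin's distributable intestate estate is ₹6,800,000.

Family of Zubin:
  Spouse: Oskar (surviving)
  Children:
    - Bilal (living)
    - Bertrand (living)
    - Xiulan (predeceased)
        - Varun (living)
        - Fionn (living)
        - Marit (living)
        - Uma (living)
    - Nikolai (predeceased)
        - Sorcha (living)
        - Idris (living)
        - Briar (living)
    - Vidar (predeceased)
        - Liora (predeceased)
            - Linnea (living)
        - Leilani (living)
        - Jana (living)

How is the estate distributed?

Oskar: ₹1,700,000; Bilal: ₹1,020,000; Bertrand: ₹1,020,000; Varun: ₹306,000; Fionn: ₹306,000; Marit: ₹306,000; Uma: ₹306,000; Sorcha: ₹306,000; Idris: ₹306,000; Briar: ₹306,000; Linnea: ₹306,000; Leilani: ₹306,000; Jana: ₹306,000

Oskar takes one-quarter of ₹6,800,000 = ₹1,700,000. The remaining ₹5,100,000 passes to the descendants.
The descendants' portion (₹5,100,000) is divided at the children's generation into 5 shares of ₹1,020,000. Bilal and Bertrand each take ₹1,020,000. The 3 shares of the deceased (Xiulan, Nikolai, and Vidar) are combined into a pool of ₹3,060,000.
That pool (₹3,060,000) is divided at the grandchildren's generation into 10 shares of ₹306,000. Varun, Fionn, Marit, Uma, Sorcha, Idris, Briar, Leilani, and Jana each take ₹306,000. The remaining share for the deceased Liora (₹306,000) is carried to the next generation.
That pool (₹306,000) passes entirely to Linnea, the sole taker at the great-grandchildren's generation.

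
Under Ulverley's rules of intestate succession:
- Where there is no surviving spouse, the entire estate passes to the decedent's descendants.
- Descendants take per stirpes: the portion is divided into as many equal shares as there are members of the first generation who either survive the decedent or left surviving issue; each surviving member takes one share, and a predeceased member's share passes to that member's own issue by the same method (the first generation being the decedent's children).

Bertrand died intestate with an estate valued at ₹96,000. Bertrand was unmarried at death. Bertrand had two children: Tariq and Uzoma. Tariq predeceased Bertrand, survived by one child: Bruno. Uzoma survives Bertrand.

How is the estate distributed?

The entire ₹96,000 passes to the descendants.
That amount (₹96,000) is divided into 2 shares of ₹48,000: Uzoma takes ₹48,000; Tariq's ₹48,000 share passes to Tariq's issue.
Tariq's share (₹48,000) passes entirely to Bruno.

Bruno: ₹48,000; Uzoma: ₹48,000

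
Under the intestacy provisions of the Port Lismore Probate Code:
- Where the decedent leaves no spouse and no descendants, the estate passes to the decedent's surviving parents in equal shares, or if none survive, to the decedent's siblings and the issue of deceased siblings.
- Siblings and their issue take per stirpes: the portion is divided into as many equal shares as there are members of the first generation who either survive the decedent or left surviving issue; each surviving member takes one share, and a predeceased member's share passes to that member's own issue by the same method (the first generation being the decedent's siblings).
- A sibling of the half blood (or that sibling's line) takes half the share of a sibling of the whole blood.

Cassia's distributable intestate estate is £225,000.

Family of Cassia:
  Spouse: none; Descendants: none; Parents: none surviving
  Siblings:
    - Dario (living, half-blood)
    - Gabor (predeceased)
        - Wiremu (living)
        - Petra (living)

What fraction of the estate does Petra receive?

The entire £225,000 passes to the siblings and their issue.
Counting each half-blood sibling's line as half a unit, there are 3/2 units in £225,000, so one unit is £150,000. Whole-blood lines (Gabor) take £150,000 each; half-blood lines (Dario) take £75,000 each.
Gabor's share (£150,000) is divided into 2 shares of £75,000: Wiremu and Petra each take £75,000.

Petra receives 1/3 of the estate.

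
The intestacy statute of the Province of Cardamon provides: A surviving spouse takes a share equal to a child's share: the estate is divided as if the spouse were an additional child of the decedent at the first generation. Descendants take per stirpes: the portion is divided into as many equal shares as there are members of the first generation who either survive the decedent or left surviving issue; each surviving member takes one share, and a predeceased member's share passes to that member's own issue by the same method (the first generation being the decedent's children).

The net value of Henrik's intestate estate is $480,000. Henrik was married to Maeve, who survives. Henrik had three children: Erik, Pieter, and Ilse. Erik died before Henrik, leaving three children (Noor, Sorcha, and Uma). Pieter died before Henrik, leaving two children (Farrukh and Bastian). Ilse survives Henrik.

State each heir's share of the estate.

Maeve: $120,000; Noor: $40,000; Sorcha: $40,000; Uma: $40,000; Farrukh: $60,000; Bastian: $60,000; Ilse: $120,000

The spouse counts as an additional share at the children's level, so there are 4 primary shares of $120,000. Maeve takes one such share ($120,000).
The children's combined portion ($360,000) is divided into 3 shares of $120,000: Ilse takes $120,000; Erik's $120,000 share passes to Erik's issue; Pieter's $120,000 share passes to Pieter's issue.
Erik's share ($120,000) is divided into 3 shares of $40,000: Noor, Sorcha, and Uma each take $40,000.
Pieter's share ($120,000) is divided into 2 shares of $60,000: Farrukh and Bastian each take $60,000.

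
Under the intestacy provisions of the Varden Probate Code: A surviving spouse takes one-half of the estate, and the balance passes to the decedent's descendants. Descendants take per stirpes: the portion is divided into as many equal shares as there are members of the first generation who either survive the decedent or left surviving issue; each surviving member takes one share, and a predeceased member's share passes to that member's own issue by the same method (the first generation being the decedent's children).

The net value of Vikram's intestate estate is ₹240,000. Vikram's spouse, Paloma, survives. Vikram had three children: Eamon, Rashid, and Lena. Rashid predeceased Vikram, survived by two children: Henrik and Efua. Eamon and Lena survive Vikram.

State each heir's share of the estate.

Paloma takes one-half of ₹240,000 = ₹120,000. The remaining ₹120,000 passes to the descendants.
The descendants' portion (₹120,000) is divided into 3 shares of ₹40,000: Eamon and Lena each take ₹40,000; Rashid's ₹40,000 share passes to Rashid's issue.
Rashid's share (₹40,000) is divided into 2 shares of ₹20,000: Henrik and Efua each take ₹20,000.

Paloma: ₹120,000; Eamon: ₹40,000; Henrik: ₹20,000; Efua: ₹20,000; Lena: ₹40,000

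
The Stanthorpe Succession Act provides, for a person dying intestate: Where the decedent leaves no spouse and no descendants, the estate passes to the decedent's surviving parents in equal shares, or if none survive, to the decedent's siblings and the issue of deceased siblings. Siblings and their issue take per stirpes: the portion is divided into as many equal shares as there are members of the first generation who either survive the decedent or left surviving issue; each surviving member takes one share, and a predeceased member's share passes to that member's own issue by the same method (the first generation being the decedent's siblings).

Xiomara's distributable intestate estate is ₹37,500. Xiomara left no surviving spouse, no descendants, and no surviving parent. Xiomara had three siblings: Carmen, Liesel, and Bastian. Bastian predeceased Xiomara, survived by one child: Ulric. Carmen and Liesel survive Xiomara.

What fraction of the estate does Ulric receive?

The entire ₹37,500 passes to the siblings and their issue.
That amount (₹37,500) is divided into 3 shares of ₹12,500: Carmen and Liesel each take ₹12,500; Bastian's ₹12,500 share passes to Bastian's issue.
Bastian's share (₹12,500) passes entirely to Ulric.

Ulric receives 1/3 of the estate.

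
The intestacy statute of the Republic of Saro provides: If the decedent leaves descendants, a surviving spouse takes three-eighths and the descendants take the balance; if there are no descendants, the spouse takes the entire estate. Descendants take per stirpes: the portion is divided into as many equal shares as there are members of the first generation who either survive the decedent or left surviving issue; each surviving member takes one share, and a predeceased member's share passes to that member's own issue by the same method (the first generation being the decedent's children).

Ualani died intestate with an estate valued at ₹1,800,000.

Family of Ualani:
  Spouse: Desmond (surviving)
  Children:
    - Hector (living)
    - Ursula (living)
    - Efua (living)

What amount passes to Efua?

Efua receives ₹375,000.

Desmond takes three-eighths of ₹1,800,000 = ₹675,000. The remaining ₹1,125,000 passes to the descendants.
The descendants' portion (₹1,125,000) is divided into 3 shares of ₹375,000: Hector, Ursula, and Efua each take ₹375,000.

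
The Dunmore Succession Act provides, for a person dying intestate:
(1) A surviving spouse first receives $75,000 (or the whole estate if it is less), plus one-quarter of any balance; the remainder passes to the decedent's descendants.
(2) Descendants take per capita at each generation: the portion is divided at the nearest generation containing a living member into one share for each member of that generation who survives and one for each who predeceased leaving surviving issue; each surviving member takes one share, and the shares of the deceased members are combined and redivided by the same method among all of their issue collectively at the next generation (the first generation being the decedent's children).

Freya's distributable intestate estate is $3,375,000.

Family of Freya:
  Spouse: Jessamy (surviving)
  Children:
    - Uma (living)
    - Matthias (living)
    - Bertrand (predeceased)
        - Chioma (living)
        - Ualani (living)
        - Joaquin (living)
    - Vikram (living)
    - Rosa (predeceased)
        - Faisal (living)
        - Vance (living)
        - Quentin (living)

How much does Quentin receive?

Jessamy first takes $75,000, leaving a balance of $3,300,000. Jessamy then takes one-quarter of the balance ($825,000), for a total of $900,000. The remaining $2,475,000 passes to the descendants.
The descendants' portion ($2,475,000) is divided at the children's generation into 5 shares of $495,000. Uma, Matthias, and Vikram each take $495,000. The 2 shares of the deceased (Bertrand and Rosa) are combined into a pool of $990,000.
That pool ($990,000) is divided at the grandchildren's generation equally among Chioma, Ualani, Joaquin, Faisal, Vance, and Quentin: $165,000 each.

Quentin receives $165,000.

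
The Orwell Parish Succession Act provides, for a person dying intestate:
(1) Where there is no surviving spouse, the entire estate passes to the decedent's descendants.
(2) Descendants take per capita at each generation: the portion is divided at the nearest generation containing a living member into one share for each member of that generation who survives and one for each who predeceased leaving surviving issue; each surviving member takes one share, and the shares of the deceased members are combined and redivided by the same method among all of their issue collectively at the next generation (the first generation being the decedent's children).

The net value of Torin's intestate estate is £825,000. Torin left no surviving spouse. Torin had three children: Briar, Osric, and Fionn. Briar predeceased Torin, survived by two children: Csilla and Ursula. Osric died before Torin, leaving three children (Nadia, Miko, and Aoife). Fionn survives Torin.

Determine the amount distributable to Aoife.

The entire £825,000 passes to the descendants.
That amount (£825,000) is divided at the children's generation into 3 shares of £275,000. Fionn takes £275,000. The 2 shares of the deceased (Briar and Osric) are combined into a pool of £550,000.
That pool (£550,000) is divided at the grandchildren's generation equally among Csilla, Ursula, Nadia, Miko, and Aoife: £110,000 each.

Aoife receives £110,000.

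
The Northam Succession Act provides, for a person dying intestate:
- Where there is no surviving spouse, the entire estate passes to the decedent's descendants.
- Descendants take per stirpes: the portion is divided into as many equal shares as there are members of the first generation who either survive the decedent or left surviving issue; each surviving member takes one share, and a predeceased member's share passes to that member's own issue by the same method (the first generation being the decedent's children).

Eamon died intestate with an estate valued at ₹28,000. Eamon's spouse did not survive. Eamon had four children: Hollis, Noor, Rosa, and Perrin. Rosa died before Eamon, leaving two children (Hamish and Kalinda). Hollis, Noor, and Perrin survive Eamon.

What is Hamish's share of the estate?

The entire ₹28,000 passes to the descendants.
That amount (₹28,000) is divided into 4 shares of ₹7,000: Hollis, Noor, and Perrin each take ₹7,000; Rosa's ₹7,000 share passes to Rosa's issue.
Rosa's share (₹7,000) is divided into 2 shares of ₹3,500: Hamish and Kalinda each take ₹3,500.

Hamish receives ₹3,500.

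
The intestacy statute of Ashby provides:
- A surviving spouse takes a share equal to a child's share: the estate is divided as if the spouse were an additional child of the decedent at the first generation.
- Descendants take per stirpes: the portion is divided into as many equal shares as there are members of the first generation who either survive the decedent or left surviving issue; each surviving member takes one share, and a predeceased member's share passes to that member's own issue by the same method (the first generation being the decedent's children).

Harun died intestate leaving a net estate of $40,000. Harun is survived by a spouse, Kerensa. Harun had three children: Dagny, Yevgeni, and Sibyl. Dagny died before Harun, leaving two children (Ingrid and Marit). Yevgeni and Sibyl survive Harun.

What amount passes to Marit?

Marit receives $5,000.

The spouse counts as an additional share at the children's level, so there are 4 primary shares of $10,000. Kerensa takes one such share ($10,000).
The children's combined portion ($30,000) is divided into 3 shares of $10,000: Yevgeni and Sibyl each take $10,000; Dagny's $10,000 share passes to Dagny's issue.
Dagny's share ($10,000) is divided into 2 shares of $5,000: Ingrid and Marit each take $5,000.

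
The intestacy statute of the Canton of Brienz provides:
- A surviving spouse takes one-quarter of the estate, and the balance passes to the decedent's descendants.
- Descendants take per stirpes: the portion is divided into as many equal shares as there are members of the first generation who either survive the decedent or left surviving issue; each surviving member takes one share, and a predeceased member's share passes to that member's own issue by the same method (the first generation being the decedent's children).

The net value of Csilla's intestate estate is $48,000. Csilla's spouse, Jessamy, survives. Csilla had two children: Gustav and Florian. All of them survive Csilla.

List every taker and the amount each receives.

Jessamy takes one-quarter of $48,000 = $12,000. The remaining $36,000 passes to the descendants.
The descendants' portion ($36,000) is divided into 2 shares of $18,000: Gustav and Florian each take $18,000.

Jessamy: $12,000; Gustav: $18,000; Florian: $18,000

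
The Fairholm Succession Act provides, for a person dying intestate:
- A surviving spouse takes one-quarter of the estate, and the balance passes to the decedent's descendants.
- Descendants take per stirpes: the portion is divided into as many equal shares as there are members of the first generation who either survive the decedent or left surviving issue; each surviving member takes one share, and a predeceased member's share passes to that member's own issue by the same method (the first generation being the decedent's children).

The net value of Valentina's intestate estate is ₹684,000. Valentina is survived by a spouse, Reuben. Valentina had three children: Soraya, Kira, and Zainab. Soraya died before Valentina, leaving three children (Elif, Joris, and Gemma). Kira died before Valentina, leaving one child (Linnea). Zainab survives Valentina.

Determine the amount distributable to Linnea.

Reuben takes one-quarter of ₹684,000 = ₹171,000. The remaining ₹513,000 passes to the descendants.
The descendants' portion (₹513,000) is divided into 3 shares of ₹171,000: Zainab takes ₹171,000; Soraya's ₹171,000 share passes to Soraya's issue; Kira's ₹171,000 share passes to Kira's issue.
Soraya's share (₹171,000) is divided into 3 shares of ₹57,000: Elif, Joris, and Gemma each take ₹57,000.
Kira's share (₹171,000) passes entirely to Linnea.

Linnea receives ₹171,000.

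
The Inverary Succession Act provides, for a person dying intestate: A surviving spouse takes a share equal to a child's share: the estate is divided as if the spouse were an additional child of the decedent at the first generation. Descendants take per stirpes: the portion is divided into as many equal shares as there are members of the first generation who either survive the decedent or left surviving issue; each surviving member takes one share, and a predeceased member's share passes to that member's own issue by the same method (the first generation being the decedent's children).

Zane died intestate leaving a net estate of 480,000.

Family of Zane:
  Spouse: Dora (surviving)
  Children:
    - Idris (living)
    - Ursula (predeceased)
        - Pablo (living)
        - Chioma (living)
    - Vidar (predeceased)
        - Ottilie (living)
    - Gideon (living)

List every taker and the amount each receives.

The spouse counts as an additional share at the children's level, so there are 5 primary shares of 96,000. Dora takes one such share (96,000).
The children's combined portion (384,000) is divided into 4 shares of 96,000: Idris and Gideon each take 96,000; Ursula's 96,000 share passes to Ursula's issue; Vidar's 96,000 share passes to Vidar's issue.
Ursula's share (96,000) is divided into 2 shares of 48,000: Pablo and Chioma each take 48,000.
Vidar's share (96,000) passes entirely to Ottilie.

Dora: 96,000; Idris: 96,000; Pablo: 48,000; Chioma: 48,000; Ottilie: 96,000; Gideon: 96,000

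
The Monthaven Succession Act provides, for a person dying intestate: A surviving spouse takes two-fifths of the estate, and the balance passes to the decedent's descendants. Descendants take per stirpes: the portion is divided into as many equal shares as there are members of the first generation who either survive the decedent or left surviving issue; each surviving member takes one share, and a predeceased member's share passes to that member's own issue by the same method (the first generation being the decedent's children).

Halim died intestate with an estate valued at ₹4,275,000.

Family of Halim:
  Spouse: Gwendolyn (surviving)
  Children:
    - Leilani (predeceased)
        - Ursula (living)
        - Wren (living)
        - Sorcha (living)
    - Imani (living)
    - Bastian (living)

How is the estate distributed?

Gwendolyn takes two-fifths of ₹4,275,000 = ₹1,710,000. The remaining ₹2,565,000 passes to the descendants.
The descendants' portion (₹2,565,000) is divided into 3 shares of ₹855,000: Imani and Bastian each take ₹855,000; Leilani's ₹855,000 share passes to Leilani's issue.
Leilani's share (₹855,000) is divided into 3 shares of ₹285,000: Ursula, Wren, and Sorcha each take ₹285,000.

Gwendolyn: ₹1,710,000; Ursula: ₹285,000; Wren: ₹285,000; Sorcha: ₹285,000; Imani: ₹855,000; Bastian: ₹855,000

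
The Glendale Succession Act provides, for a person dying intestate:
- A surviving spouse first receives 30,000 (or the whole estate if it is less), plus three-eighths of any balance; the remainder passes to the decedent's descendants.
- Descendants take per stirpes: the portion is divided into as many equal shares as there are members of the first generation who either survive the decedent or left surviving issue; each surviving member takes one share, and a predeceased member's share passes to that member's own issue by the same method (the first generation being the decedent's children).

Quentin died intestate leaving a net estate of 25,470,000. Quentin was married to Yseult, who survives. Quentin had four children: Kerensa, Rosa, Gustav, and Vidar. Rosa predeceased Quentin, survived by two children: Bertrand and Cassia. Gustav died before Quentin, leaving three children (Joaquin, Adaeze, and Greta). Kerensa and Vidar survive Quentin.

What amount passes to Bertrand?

Bertrand receives 1,987,500.

Yseult first takes 30,000, leaving a balance of 25,440,000. Yseult then takes three-eighths of the balance (9,540,000), for a total of 9,570,000. The remaining 15,900,000 passes to the descendants.
The descendants' portion (15,900,000) is divided into 4 shares of 3,975,000: Kerensa and Vidar each take 3,975,000; Rosa's 3,975,000 share passes to Rosa's issue; Gustav's 3,975,000 share passes to Gustav's issue.
Rosa's share (3,975,000) is divided into 2 shares of 1,987,500: Bertrand and Cassia each take 1,987,500.
Gustav's share (3,975,000) is divided into 3 shares of 1,325,000: Joaquin, Adaeze, and Greta each take 1,325,000.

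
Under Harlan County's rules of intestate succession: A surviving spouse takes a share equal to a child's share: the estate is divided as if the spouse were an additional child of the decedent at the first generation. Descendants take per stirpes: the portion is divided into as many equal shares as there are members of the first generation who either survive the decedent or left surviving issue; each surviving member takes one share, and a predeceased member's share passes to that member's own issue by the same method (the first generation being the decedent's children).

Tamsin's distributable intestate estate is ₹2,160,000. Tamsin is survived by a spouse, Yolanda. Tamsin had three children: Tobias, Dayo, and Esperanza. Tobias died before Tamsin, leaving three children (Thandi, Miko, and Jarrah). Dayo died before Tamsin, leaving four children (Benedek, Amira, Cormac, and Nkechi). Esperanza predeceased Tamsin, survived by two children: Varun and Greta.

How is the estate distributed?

Yolanda: ₹540,000; Thandi: ₹180,000; Miko: ₹180,000; Jarrah: ₹180,000; Benedek: ₹135,000; Amira: ₹135,000; Cormac: ₹135,000; Nkechi: ₹135,000; Varun: ₹270,000; Greta: ₹270,000

The spouse counts as an additional share at the children's level, so there are 4 primary shares of ₹540,000. Yolanda takes one such share (₹540,000).
The children's combined portion (₹1,620,000) is divided into 3 shares of ₹540,000: Tobias's ₹540,000 share passes to Tobias's issue; Dayo's ₹540,000 share passes to Dayo's issue; Esperanza's ₹540,000 share passes to Esperanza's issue.
Tobias's share (₹540,000) is divided into 3 shares of ₹180,000: Thandi, Miko, and Jarrah each take ₹180,000.
Dayo's share (₹540,000) is divided into 4 shares of ₹135,000: Benedek, Amira, Cormac, and Nkechi each take ₹135,000.
Esperanza's share (₹540,000) is divided into 2 shares of ₹270,000: Varun and Greta each take ₹270,000.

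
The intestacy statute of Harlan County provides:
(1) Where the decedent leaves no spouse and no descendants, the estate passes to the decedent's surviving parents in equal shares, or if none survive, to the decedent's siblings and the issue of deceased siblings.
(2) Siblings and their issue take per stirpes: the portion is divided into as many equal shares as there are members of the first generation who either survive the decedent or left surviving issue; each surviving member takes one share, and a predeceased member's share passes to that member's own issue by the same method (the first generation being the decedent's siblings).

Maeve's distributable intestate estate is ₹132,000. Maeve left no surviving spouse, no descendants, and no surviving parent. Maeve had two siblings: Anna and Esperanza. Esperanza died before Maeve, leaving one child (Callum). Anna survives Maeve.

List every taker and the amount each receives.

The entire ₹132,000 passes to the siblings and their issue.
That amount (₹132,000) is divided into 2 shares of ₹66,000: Anna takes ₹66,000; Esperanza's ₹66,000 share passes to Esperanza's issue.
Esperanza's share (₹66,000) passes entirely to Callum.

Anna: ₹66,000; Callum: ₹66,000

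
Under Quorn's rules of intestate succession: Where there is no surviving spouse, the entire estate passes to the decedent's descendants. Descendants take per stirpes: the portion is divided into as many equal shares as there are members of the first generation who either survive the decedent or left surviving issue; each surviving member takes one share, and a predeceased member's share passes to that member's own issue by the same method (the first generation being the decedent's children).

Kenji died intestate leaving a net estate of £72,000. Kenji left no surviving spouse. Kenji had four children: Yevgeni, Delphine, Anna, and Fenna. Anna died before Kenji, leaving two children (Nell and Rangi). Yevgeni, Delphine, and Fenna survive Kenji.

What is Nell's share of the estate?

The entire £72,000 passes to the descendants.
That amount (£72,000) is divided into 4 shares of £18,000: Yevgeni, Delphine, and Fenna each take £18,000; Anna's £18,000 share passes to Anna's issue.
Anna's share (£18,000) is divided into 2 shares of £9,000: Nell and Rangi each take £9,000.

Nell receives £9,000.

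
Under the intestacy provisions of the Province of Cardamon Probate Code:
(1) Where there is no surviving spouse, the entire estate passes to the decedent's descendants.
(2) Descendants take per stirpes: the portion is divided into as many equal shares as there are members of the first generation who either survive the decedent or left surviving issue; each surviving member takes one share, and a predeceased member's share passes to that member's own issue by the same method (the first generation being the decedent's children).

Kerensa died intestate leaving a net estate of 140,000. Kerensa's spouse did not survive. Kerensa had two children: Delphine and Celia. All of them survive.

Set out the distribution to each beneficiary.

Delphine: 70,000; Celia: 70,000

The entire 140,000 passes to the descendants.
That amount (140,000) is divided into 2 shares of 70,000: Delphine and Celia each take 70,000.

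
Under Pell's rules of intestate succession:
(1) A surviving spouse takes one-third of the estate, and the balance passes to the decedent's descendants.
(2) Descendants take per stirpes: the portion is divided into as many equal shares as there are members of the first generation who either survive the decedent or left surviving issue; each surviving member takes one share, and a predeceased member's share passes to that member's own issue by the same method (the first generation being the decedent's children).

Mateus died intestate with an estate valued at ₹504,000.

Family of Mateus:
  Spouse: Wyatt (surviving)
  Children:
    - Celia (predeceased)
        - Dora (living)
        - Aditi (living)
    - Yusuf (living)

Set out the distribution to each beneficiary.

Wyatt takes one-third of ₹504,000 = ₹168,000. The remaining ₹336,000 passes to the descendants.
The descendants' portion (₹336,000) is divided into 2 shares of ₹168,000: Yusuf takes ₹168,000; Celia's ₹168,000 share passes to Celia's issue.
Celia's share (₹168,000) is divided into 2 shares of ₹84,000: Dora and Aditi each take ₹84,000.

Wyatt: ₹168,000; Dora: ₹84,000; Aditi: ₹84,000; Yusuf: ₹168,000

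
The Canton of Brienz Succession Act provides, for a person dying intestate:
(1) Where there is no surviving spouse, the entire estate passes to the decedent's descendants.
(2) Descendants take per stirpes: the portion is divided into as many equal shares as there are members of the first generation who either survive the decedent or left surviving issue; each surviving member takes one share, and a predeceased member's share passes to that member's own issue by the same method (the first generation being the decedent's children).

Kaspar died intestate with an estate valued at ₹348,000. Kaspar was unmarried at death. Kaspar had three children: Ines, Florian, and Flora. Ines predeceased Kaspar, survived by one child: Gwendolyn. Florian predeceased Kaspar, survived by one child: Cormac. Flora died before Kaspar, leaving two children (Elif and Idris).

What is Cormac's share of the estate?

Cormac receives ₹116,000.

The entire ₹348,000 passes to the descendants.
That amount (₹348,000) is divided into 3 shares of ₹116,000: Ines's ₹116,000 share passes to Ines's issue; Florian's ₹116,000 share passes to Florian's issue; Flora's ₹116,000 share passes to Flora's issue.
Ines's share (₹116,000) passes entirely to Gwendolyn.
Florian's share (₹116,000) passes entirely to Cormac.
Flora's share (₹116,000) is divided into 2 shares of ₹58,000: Elif and Idris each take ₹58,000.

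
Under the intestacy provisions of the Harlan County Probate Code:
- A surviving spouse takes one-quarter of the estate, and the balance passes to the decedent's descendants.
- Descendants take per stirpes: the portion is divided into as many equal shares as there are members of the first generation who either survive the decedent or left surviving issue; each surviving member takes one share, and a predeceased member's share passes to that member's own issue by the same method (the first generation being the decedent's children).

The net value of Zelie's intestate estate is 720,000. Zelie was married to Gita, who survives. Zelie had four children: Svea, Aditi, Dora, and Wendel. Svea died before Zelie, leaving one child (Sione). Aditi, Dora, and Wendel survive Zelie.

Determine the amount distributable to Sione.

Gita takes one-quarter of 720,000 = 180,000. The remaining 540,000 passes to the descendants.
The descendants' portion (540,000) is divided into 4 shares of 135,000: Aditi, Dora, and Wendel each take 135,000; Svea's 135,000 share passes to Svea's issue.
Svea's share (135,000) passes entirely to Sione.

Sione receives 135,000.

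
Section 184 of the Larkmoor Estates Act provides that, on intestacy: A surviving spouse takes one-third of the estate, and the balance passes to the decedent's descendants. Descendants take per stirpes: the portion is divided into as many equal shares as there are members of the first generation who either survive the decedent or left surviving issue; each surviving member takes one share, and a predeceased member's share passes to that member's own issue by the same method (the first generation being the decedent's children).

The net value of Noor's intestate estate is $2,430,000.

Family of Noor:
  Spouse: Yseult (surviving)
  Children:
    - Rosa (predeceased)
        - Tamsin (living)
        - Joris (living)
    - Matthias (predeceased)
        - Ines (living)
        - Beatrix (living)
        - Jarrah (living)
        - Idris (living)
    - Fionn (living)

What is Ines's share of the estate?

Yseult takes one-third of $2,430,000 = $810,000. The remaining $1,620,000 passes to the descendants.
The descendants' portion ($1,620,000) is divided into 3 shares of $540,000: Fionn takes $540,000; Rosa's $540,000 share passes to Rosa's issue; Matthias's $540,000 share passes to Matthias's issue.
Rosa's share ($540,000) is divided into 2 shares of $270,000: Tamsin and Joris each take $270,000.
Matthias's share ($540,000) is divided into 4 shares of $135,000: Ines, Beatrix, Jarrah, and Idris each take $135,000.

Ines receives $135,000.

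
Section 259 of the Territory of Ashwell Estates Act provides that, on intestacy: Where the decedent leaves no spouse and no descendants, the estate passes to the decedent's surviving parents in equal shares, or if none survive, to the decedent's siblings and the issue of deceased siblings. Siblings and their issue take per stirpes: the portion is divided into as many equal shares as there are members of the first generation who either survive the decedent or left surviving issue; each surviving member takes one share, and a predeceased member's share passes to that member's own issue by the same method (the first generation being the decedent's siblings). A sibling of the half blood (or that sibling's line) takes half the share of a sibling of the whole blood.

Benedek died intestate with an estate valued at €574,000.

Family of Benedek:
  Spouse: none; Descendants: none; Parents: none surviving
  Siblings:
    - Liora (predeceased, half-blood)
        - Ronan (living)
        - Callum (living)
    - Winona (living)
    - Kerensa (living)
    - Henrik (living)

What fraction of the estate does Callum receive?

The entire €574,000 passes to the siblings and their issue.
Counting each half-blood sibling's line as half a unit, there are 7/2 units in €574,000, so one unit is €164,000. Whole-blood lines (Winona, Kerensa, and Henrik) take €164,000 each; half-blood lines (Liora) take €82,000 each.
Liora's share (€82,000) is divided into 2 shares of €41,000: Ronan and Callum each take €41,000.

Callum receives 1/14 of the estate.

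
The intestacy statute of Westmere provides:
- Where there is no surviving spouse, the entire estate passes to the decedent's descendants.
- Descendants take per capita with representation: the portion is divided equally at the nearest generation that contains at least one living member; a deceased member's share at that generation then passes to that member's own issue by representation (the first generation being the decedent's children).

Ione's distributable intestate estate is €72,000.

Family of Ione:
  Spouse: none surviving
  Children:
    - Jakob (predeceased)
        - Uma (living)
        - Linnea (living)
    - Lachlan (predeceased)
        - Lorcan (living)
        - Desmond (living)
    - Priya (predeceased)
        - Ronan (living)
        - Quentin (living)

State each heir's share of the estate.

Uma: €12,000; Linnea: €12,000; Lorcan: €12,000; Desmond: €12,000; Ronan: €12,000; Quentin: €12,000

The entire €72,000 passes to the descendants.
No child survives, so the initial division is made at the grandchildren's generation.
That amount (€72,000) is divided into 6 shares of €12,000: Uma, Linnea, Lorcan, Desmond, Ronan, and Quentin each take €12,000.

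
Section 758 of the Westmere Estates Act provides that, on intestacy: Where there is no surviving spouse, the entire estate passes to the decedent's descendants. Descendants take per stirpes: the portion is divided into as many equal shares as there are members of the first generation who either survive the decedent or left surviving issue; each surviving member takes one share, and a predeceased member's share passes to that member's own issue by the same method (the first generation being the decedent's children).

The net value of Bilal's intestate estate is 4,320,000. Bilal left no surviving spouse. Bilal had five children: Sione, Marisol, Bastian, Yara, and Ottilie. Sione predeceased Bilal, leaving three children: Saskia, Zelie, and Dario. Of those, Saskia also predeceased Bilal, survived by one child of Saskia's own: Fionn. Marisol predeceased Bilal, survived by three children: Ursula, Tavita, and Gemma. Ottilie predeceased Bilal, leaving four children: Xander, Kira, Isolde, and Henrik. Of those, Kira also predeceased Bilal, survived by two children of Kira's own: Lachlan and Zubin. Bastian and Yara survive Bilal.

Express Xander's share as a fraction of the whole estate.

The entire 4,320,000 passes to the descendants.
That amount (4,320,000) is divided into 5 shares of 864,000: Bastian and Yara each take 864,000; Sione's 864,000 share passes to Sione's issue; Marisol's 864,000 share passes to Marisol's issue; Ottilie's 864,000 share passes to Ottilie's issue.
Sione's share (864,000) is divided into 3 shares of 288,000: Zelie and Dario each take 288,000; Saskia's 288,000 share passes to Saskia's issue.
Saskia's share (288,000) passes entirely to Fionn.
Marisol's share (864,000) is divided into 3 shares of 288,000: Ursula, Tavita, and Gemma each take 288,000.
Ottilie's share (864,000) is divided into 4 shares of 216,000: Xander, Isolde, and Henrik each take 216,000; Kira's 216,000 share passes to Kira's issue.
Kira's share (216,000) is divided into 2 shares of 108,000: Lachlan and Zubin each take 108,000.

Xander receives 1/20 of the estate.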